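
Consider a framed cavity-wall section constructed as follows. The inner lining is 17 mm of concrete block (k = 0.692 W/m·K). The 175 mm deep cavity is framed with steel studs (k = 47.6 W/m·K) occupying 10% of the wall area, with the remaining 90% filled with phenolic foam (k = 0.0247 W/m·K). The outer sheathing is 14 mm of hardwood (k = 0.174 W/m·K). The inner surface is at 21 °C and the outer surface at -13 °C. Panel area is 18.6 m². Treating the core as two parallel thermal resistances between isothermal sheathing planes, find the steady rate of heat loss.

Q ≈ 4470 W

Sheathing layers in series; stud and cavity paths in parallel between them.
R_inner = 0.017/(0.692×18.6) = 0.001321 K/W
R_stud  = 0.175/(47.6×0.1×18.6) = 0.001977 K/W
R_cav   = 0.175/(0.0247×0.9×18.6) = 0.4232 K/W
1/R_core = 1/R_stud + 1/R_cav → R_core = 0.001967 K/W
R_outer = 0.014/(0.174×18.6) = 0.004326 K/W
R_total = 0.007614 K/W
Q = ΔT/R_total = 34/0.007614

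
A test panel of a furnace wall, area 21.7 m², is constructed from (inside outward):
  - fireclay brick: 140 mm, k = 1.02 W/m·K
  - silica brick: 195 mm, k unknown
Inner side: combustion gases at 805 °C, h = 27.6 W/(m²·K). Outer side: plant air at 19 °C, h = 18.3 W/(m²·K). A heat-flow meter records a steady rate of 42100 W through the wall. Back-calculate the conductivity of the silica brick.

Treating each layer as a thermal resistance in series:
R_inner film = 1/(h_i·A) = 1/(27.6×21.7) = 0.00167 K/W
R_fireclay brick = L/(kA) = 0.14/(1.02×21.7) = 0.006325 K/W
R_outer film = 1/(h_o·A) = 1/(18.3×21.7) = 0.002518 K/W
Sum of known resistances R_other = 0.01051 K/W
Total R = ΔT/Q = 786/42100 = 0.01867 K/W
R_silica brick = R_total − R_other = 0.008157 K/W
k = L/(R·A) = 0.195/(0.008157×21.7)

k ≈ 1.1 W/(m·K)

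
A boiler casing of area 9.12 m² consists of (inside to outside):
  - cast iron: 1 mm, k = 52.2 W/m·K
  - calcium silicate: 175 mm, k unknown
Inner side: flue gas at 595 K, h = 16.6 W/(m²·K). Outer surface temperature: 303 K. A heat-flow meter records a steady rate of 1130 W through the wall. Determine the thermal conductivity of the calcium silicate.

k ≈ 0.0762 W/(m·K)

Using the resistance-network approach (series):
R_inner film = 1/(h_i·A) = 1/(16.6×9.12) = 0.006605 K/W
R_cast iron = L/(kA) = 0.001/(52.2×9.12) = 2.101×10^-6 K/W
Sum of known resistances R_other = 0.006607 K/W
Total R = ΔT/Q = 292/1130 = 0.2584 K/W
R_calcium silicate = R_total − R_other = 0.2518 K/W
k = L/(R·A) = 0.175/(0.2518×9.12)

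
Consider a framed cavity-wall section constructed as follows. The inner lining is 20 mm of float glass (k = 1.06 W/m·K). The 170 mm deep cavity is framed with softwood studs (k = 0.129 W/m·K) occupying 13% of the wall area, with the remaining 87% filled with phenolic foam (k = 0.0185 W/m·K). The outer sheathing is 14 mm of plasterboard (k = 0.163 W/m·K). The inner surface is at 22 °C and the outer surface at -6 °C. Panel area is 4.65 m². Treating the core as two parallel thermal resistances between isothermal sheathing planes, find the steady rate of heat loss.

Q ≈ 24.7 W

Sheathing layers in series; stud and cavity paths in parallel between them.
R_inner = 0.02/(1.06×4.65) = 0.004058 K/W
R_stud  = 0.17/(0.129×0.13×4.65) = 2.18 K/W
R_cav   = 0.17/(0.0185×0.87×4.65) = 2.271 K/W
1/R_core = 1/R_stud + 1/R_cav → R_core = 1.112 K/W
R_outer = 0.014/(0.163×4.65) = 0.01847 K/W
R_total = 1.135 K/W
Q = ΔT/R_total = 28/1.135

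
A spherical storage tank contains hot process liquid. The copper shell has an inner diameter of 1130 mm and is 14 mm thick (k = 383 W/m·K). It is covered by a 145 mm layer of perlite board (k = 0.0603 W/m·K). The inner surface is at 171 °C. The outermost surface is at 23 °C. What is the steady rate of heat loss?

Each spherical layer contributes R = (1/r_i − 1/r_o)/(4πk):
R_copper shell = (1/0.565 − 1/0.579)/(4π×383) = 8.892×10^-6 K/W
R_perlite board = (1/0.579 − 1/0.724)/(4π×0.0603) = 0.4565 K/W
R_total = 0.4565 K/W
Q = ΔT/R_total = 148/0.4565

Q ≈ 324 W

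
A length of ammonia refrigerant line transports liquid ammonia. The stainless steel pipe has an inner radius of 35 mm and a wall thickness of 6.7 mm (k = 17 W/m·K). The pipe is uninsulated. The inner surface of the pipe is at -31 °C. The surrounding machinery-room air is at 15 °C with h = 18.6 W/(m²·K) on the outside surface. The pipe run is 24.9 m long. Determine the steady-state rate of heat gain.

Q ≈ 5540 W

Treating each annulus and film as a series resistance:
R_stainless steel pipe wall = ln(41.7/35)/(2π×17×24.9) = 6.586×10^-5 K/W
R_outer film = 1/(h_o·2πr_oL) = 1/(18.6×2π×0.0417×24.9) = 0.008241 K/W
R_total = 0.008307 K/W
Q = ΔT/R_total = 46/0.008307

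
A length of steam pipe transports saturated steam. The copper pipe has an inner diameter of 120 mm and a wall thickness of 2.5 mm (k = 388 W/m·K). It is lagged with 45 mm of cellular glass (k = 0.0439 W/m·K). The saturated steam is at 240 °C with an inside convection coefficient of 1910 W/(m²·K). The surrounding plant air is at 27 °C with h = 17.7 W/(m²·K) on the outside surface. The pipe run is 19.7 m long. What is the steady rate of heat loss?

Q ≈ 2050 W

Radial resistances (cylindrical: R_cond = ln(r_o/r_i)/(2πkL), R_conv = 1/(h·2πrL)):
R_inner film = 1/(h_i·2πr₁L) = 1/(1910×2π×0.06×19.7) = 7.05×10^-5 K/W
R_copper pipe wall = ln(62.5/60)/(2π×388×19.7) = 8.5×10^-7 K/W
R_cellular glass = ln(107.5/62.5)/(2π×0.0439×19.7) = 0.0998 K/W
R_outer film = 1/(h_o·2πr_oL) = 1/(17.7×2π×0.1075×19.7) = 0.004246 K/W
R_total = 0.1041 K/W
Q = ΔT/R_total = 213/0.1041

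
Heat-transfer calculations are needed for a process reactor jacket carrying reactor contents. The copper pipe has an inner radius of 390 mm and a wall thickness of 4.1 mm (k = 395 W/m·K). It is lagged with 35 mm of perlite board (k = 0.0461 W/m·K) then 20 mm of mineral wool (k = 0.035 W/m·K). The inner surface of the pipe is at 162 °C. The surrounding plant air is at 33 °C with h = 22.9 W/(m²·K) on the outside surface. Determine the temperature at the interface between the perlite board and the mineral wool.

T ≈ 88.6 °C

Cylindrical conduction, so R = ln(r₂/r₁)/(2πkL) per layer, in series:
R_copper pipe wall = ln(394.1/390)/(2π×395×1) = 4.214×10^-6 K/W
R_perlite board = ln(429.1/394.1)/(2π×0.0461×1) = 0.2937 K/W
R_mineral wool = ln(449.1/429.1)/(2π×0.035×1) = 0.2072 K/W
R_outer film = 1/(h_o·2πr_oL) = 1/(22.9×2π×0.4491×1) = 0.01548 K/W
R_total = 0.5164 K/W
Q = ΔT/R_total = 129/0.5164
Q = 250 W/m
T_interface = T_inner − Q·ΣR(inner→interface) = 162 − 250×0.2938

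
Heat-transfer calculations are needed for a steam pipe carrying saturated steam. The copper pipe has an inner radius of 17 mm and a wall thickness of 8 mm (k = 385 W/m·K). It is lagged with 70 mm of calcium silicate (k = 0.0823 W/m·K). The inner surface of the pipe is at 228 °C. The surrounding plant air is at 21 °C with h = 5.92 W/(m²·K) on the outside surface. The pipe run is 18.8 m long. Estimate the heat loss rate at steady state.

Q ≈ 1360 W

For a radial system each layer contributes R = ln(r_out/r_in)/(2πkL); films add R = 1/(hA).
R_copper pipe wall = ln(25/17)/(2π×385×18.8) = 8.48×10^-6 K/W
R_calcium silicate = ln(95/25)/(2π×0.0823×18.8) = 0.1373 K/W
R_outer film = 1/(h_o·2πr_oL) = 1/(5.92×2π×0.095×18.8) = 0.01505 K/W
R_total = 0.1524 K/W
Q = ΔT/R_total = 207/0.1524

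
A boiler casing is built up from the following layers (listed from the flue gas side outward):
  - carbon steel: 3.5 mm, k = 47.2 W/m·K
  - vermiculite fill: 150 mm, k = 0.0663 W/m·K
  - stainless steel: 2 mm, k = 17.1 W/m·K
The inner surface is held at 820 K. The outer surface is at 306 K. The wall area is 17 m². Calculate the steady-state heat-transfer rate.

Q ≈ 3860 W

Series thermal resistances:
R_carbon steel = L/(kA) = 0.0035/(47.2×17) = 4.362×10^-6 K/W
R_vermiculite fill = L/(kA) = 0.15/(0.0663×17) = 0.1331 K/W
R_stainless steel = L/(kA) = 0.002/(17.1×17) = 6.88×10^-6 K/W
R_total = 0.1331 K/W
Q = ΔT / R_total = 514 / 0.1331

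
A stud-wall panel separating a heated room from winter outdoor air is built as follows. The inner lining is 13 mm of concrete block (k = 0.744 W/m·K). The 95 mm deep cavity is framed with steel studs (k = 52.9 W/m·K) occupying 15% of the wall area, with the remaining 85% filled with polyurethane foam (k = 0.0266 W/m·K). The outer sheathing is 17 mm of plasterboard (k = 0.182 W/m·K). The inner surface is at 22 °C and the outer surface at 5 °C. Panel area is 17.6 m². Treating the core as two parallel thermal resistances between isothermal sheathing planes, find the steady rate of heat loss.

Sheathing layers in series; stud and cavity paths in parallel between them.
R_inner = 0.013/(0.744×17.6) = 9.928×10^-4 K/W
R_stud  = 0.095/(52.9×0.15×17.6) = 6.802×10^-4 K/W
R_cav   = 0.095/(0.0266×0.85×17.6) = 0.2387 K/W
1/R_core = 1/R_stud + 1/R_cav → R_core = 6.783×10^-4 K/W
R_outer = 0.017/(0.182×17.6) = 0.005307 K/W
R_total = 0.006978 K/W
Q = ΔT/R_total = 17/0.006978

Q ≈ 2440 W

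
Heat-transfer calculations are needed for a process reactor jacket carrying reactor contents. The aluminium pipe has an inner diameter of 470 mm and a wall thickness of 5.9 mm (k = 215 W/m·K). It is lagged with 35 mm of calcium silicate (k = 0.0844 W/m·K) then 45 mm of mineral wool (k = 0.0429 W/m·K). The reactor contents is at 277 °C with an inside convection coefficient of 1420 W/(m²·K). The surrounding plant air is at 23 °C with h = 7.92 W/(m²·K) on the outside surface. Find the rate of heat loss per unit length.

Cylindrical conduction, so R = ln(r₂/r₁)/(2πkL) per layer, in series:
R_inner film = 1/(h_i·2πr₁L) = 1/(1420×2π×0.235×1) = 4.769×10^-4 K/W
R_aluminium pipe wall = ln(240.9/235)/(2π×215×1) = 1.836×10^-5 K/W
R_calcium silicate = ln(275.9/240.9)/(2π×0.0844×1) = 0.2558 K/W
R_mineral wool = ln(320.9/275.9)/(2π×0.0429×1) = 0.5605 K/W
R_outer film = 1/(h_o·2πr_oL) = 1/(7.92×2π×0.3209×1) = 0.06262 K/W
R_total = 0.8795 K/W
Q = ΔT/R_total = 254/0.8795

q′ ≈ 289 W/m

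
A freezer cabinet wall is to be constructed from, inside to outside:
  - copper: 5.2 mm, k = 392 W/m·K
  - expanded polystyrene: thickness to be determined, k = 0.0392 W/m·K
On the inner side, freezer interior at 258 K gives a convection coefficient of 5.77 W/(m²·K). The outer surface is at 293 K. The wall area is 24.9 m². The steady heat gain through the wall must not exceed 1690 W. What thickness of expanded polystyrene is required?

Thermal resistances in series:
R_inner film = 1/(h_i·A) = 1/(5.77×24.9) = 0.00696 K/W
R_copper = L/(kA) = 0.0052/(392×24.9) = 5.327×10^-7 K/W
Sum of the known resistances R_other = 0.006961 K/W
Required total resistance R_tot = ΔT/Q_allow = 35/1690 = 0.02071 K/W
R_expanded polystyrene = R_tot − R_other = 0.01375 K/W
L = R·k·A = 0.01375×0.0392×24.9

L ≈ 13.4 mm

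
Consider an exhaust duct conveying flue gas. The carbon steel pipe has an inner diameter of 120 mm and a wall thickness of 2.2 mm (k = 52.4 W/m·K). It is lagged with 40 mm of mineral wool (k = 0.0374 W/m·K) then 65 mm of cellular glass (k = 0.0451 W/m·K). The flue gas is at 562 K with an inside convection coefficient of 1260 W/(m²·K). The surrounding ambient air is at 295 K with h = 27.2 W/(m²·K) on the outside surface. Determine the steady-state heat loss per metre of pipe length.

q′ ≈ 68.7 W/m

For a radial system each layer contributes R = ln(r_out/r_in)/(2πkL); films add R = 1/(hA).
R_inner film = 1/(h_i·2πr₁L) = 1/(1260×2π×0.06×1) = 0.002105 K/W
R_carbon steel pipe wall = ln(62.2/60)/(2π×52.4×1) = 1.094×10^-4 K/W
R_mineral wool = ln(102.2/62.2)/(2π×0.0374×1) = 2.113 K/W
R_cellular glass = ln(167.2/102.2)/(2π×0.0451×1) = 1.737 K/W
R_outer film = 1/(h_o·2πr_oL) = 1/(27.2×2π×0.1672×1) = 0.035 K/W
R_total = 3.888 K/W
Q = ΔT/R_total = 267/3.888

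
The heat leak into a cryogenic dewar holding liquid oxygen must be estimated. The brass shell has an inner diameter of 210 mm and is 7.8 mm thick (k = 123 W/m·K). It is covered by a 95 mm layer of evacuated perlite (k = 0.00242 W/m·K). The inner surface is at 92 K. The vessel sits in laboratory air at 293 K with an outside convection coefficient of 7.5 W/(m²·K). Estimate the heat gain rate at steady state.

For a spherical shell R = (1/r₁ − 1/r₂)/(4πk); film R = 1/(h·4πr²). In series:
R_brass shell = (1/0.105 − 1/0.1128)/(4π×123) = 4.261×10^-4 K/W
R_evacuated perlite = (1/0.1128 − 1/0.2078)/(4π×0.00242) = 133.3 K/W
R_outer film = 1/(h·4πr_o²) = 1/(7.5×4π×0.2078²) = 0.2457 K/W
R_total = 133.5 K/W
Q = ΔT/R_total = 201/133.5

Q ≈ 1.51 W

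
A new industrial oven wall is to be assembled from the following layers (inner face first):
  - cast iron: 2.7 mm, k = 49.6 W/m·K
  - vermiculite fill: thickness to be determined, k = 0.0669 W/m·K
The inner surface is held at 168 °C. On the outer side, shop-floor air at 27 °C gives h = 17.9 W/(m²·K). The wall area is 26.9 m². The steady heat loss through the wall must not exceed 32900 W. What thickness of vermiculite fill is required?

L ≈ 3.97 mm

Series thermal resistances:
R_cast iron = L/(kA) = 0.0027/(49.6×26.9) = 2.024×10^-6 K/W
R_outer film = 1/(h_o·A) = 1/(17.9×26.9) = 0.002077 K/W
Sum of the known resistances R_other = 0.002079 K/W
Required total resistance R_tot = ΔT/Q_allow = 141/32900 = 0.004286 K/W
R_vermiculite fill = R_tot − R_other = 0.002207 K/W
L = R·k·A = 0.002207×0.0669×26.9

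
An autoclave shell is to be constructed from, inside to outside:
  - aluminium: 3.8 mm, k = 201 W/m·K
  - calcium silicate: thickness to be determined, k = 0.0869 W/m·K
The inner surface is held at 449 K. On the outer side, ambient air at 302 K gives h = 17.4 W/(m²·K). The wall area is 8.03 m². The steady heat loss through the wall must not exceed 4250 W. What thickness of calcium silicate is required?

Model the wall as resistances in series:
R_aluminium = L/(kA) = 0.0038/(201×8.03) = 2.354×10^-6 K/W
R_outer film = 1/(h_o·A) = 1/(17.4×8.03) = 0.007157 K/W
Sum of the known resistances R_other = 0.007159 K/W
Required total resistance R_tot = ΔT/Q_allow = 147/4250 = 0.03459 K/W
R_calcium silicate = R_tot − R_other = 0.02743 K/W
L = R·k·A = 0.02743×0.0869×8.03

L ≈ 19.1 mm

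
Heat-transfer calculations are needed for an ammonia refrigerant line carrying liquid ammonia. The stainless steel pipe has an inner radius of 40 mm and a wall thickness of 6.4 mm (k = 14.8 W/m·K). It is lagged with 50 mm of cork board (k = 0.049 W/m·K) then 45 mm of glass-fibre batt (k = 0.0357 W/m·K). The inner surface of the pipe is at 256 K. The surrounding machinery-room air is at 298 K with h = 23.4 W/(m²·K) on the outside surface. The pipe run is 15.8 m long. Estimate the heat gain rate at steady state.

Treating each annulus and film as a series resistance:
R_stainless steel pipe wall = ln(46.4/40)/(2π×14.8×15.8) = 1.01×10^-4 K/W
R_cork board = ln(96.4/46.4)/(2π×0.049×15.8) = 0.1503 K/W
R_glass-fibre batt = ln(141.4/96.4)/(2π×0.0357×15.8) = 0.1081 K/W
R_outer film = 1/(h_o·2πr_oL) = 1/(23.4×2π×0.1414×15.8) = 0.003044 K/W
R_total = 0.2616 K/W
Q = ΔT/R_total = 42/0.2616

Q ≈ 161 W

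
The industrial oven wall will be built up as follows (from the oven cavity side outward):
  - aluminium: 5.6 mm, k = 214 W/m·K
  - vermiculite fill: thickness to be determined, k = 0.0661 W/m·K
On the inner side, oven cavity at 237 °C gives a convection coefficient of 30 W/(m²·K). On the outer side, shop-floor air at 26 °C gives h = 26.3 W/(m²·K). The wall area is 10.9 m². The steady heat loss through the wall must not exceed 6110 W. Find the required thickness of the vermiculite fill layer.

L ≈ 20.2 mm

Using the resistance-network approach (series):
R_inner film = 1/(h_i·A) = 1/(30×10.9) = 0.003058 K/W
R_aluminium = L/(kA) = 0.0056/(214×10.9) = 2.401×10^-6 K/W
R_outer film = 1/(h_o·A) = 1/(26.3×10.9) = 0.003488 K/W
Sum of the known resistances R_other = 0.006549 K/W
Required total resistance R_tot = ΔT/Q_allow = 211/6110 = 0.03453 K/W
R_vermiculite fill = R_tot − R_other = 0.02798 K/W
L = R·k·A = 0.02798×0.0661×10.9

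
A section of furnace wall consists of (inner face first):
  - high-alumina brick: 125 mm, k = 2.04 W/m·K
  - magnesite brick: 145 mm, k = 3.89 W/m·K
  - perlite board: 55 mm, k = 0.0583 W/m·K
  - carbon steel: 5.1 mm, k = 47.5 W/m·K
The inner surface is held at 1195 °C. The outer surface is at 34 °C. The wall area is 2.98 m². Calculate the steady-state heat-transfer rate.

Treating each layer as a thermal resistance in series:
R_high-alumina brick = L/(kA) = 0.125/(2.04×2.98) = 0.02056 K/W
R_magnesite brick = L/(kA) = 0.145/(3.89×2.98) = 0.01251 K/W
R_perlite board = L/(kA) = 0.055/(0.0583×2.98) = 0.3166 K/W
R_carbon steel = L/(kA) = 0.0051/(47.5×2.98) = 3.603×10^-5 K/W
R_total = 0.3497 K/W
Q = ΔT / R_total = 1161 / 0.3497

Q ≈ 3320 W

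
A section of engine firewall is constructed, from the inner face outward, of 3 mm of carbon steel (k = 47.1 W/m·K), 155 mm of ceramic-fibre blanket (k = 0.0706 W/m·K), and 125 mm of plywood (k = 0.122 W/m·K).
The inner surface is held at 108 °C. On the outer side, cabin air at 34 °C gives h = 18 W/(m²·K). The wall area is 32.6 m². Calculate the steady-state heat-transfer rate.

Q ≈ 736 W

Treating each layer as a thermal resistance in series:
R_carbon steel = L/(kA) = 0.003/(47.1×32.6) = 1.954×10^-6 K/W
R_ceramic-fibre blanket = L/(kA) = 0.155/(0.0706×32.6) = 0.06735 K/W
R_plywood = L/(kA) = 0.125/(0.122×32.6) = 0.03143 K/W
R_outer film = 1/(h_o·A) = 1/(18×32.6) = 0.001704 K/W
R_total = 0.1005 K/W
Q = ΔT / R_total = 74 / 0.1005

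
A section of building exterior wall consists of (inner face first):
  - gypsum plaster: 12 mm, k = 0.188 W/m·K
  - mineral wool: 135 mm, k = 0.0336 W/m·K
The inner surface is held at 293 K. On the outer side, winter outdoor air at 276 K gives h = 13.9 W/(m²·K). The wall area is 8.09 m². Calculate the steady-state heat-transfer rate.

Series thermal resistances:
R_gypsum plaster = L/(kA) = 0.012/(0.188×8.09) = 0.00789 K/W
R_mineral wool = L/(kA) = 0.135/(0.0336×8.09) = 0.4966 K/W
R_outer film = 1/(h_o·A) = 1/(13.9×8.09) = 0.008893 K/W
R_total = 0.5134 K/W
Q = ΔT / R_total = 17 / 0.5134

Q ≈ 33.1 W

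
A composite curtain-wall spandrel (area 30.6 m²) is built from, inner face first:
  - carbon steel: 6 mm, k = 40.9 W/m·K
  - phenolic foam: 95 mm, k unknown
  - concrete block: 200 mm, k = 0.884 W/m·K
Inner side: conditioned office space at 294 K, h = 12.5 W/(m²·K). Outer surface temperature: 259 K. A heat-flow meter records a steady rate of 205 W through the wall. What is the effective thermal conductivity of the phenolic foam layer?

k ≈ 0.0193 W/(m·K)

Thermal resistances in series:
R_inner film = 1/(h_i·A) = 1/(12.5×30.6) = 0.002614 K/W
R_carbon steel = L/(kA) = 0.006/(40.9×30.6) = 4.794×10^-6 K/W
R_concrete block = L/(kA) = 0.2/(0.884×30.6) = 0.007394 K/W
Sum of known resistances R_other = 0.01001 K/W
Total R = ΔT/Q = 35/205 = 0.1707 K/W
R_phenolic foam = R_total − R_other = 0.1607 K/W
k = L/(R·A) = 0.095/(0.1607×30.6)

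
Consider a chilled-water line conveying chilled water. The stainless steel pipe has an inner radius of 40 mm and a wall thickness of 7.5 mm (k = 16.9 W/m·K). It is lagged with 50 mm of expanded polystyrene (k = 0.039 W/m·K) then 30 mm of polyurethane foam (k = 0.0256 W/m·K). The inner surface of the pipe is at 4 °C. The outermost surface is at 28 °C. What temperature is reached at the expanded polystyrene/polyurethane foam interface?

Per-layer cylindrical resistances, series-summed:
R_stainless steel pipe wall = ln(47.5/40)/(2π×16.9×1) = 0.001618 K/W
R_expanded polystyrene = ln(97.5/47.5)/(2π×0.039×1) = 2.935 K/W
R_polyurethane foam = ln(127.5/97.5)/(2π×0.0256×1) = 1.668 K/W
R_total = 4.604 K/W
Q = ΔT/R_total = 24/4.604
Q = 5.21 W/m
T_interface = T_inner + Q·ΣR(inner→interface) = 4 + 5.21×2.936

T ≈ 19.3 °C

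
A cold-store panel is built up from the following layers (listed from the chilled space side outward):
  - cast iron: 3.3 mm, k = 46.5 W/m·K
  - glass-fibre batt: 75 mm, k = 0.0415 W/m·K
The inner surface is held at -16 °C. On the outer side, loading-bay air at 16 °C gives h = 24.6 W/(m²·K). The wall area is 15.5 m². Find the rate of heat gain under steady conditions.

Q ≈ 268 W

Treating each layer as a thermal resistance in series:
R_cast iron = L/(kA) = 0.0033/(46.5×15.5) = 4.579×10^-6 K/W
R_glass-fibre batt = L/(kA) = 0.075/(0.0415×15.5) = 0.1166 K/W
R_outer film = 1/(h_o·A) = 1/(24.6×15.5) = 0.002623 K/W
R_total = 0.1192 K/W
Q = ΔT / R_total = 32 / 0.1192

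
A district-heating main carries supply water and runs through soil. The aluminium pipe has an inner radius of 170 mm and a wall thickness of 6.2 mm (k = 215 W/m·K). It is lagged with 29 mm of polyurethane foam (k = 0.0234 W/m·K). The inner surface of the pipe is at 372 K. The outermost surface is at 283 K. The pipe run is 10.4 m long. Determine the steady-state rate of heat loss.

Radial resistances (cylindrical: R_cond = ln(r_o/r_i)/(2πkL), R_conv = 1/(h·2πrL)):
R_aluminium pipe wall = ln(176.2/170)/(2π×215×10.4) = 2.55×10^-6 K/W
R_polyurethane foam = ln(205.2/176.2)/(2π×0.0234×10.4) = 0.09965 K/W
R_total = 0.09965 K/W
Q = ΔT/R_total = 89/0.09965

Q ≈ 893 W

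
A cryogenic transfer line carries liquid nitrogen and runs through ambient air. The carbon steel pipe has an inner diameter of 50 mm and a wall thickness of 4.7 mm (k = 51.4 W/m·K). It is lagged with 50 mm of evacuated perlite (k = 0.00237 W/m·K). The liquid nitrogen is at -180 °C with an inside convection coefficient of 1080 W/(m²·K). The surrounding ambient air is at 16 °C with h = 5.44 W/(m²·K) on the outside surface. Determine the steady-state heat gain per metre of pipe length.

Radial resistances (cylindrical: R_cond = ln(r_o/r_i)/(2πkL), R_conv = 1/(h·2πrL)):
R_inner film = 1/(h_i·2πr₁L) = 1/(1080×2π×0.025×1) = 0.005895 K/W
R_carbon steel pipe wall = ln(29.7/25)/(2π×51.4×1) = 5.334×10^-4 K/W
R_evacuated perlite = ln(79.7/29.7)/(2π×0.00237×1) = 66.29 K/W
R_outer film = 1/(h_o·2πr_oL) = 1/(5.44×2π×0.0797×1) = 0.3671 K/W
R_total = 66.66 K/W
Q = ΔT/R_total = 196/66.66

q′ ≈ 2.94 W/m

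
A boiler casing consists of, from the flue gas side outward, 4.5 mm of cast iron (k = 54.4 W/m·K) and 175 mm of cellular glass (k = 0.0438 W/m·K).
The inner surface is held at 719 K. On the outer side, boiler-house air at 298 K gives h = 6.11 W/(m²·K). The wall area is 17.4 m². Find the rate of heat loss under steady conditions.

Thermal resistances in series:
R_cast iron = L/(kA) = 0.0045/(54.4×17.4) = 4.754×10^-6 K/W
R_cellular glass = L/(kA) = 0.175/(0.0438×17.4) = 0.2296 K/W
R_outer film = 1/(h_o·A) = 1/(6.11×17.4) = 0.009406 K/W
R_total = 0.239 K/W
Q = ΔT / R_total = 421 / 0.239

Q ≈ 1760 W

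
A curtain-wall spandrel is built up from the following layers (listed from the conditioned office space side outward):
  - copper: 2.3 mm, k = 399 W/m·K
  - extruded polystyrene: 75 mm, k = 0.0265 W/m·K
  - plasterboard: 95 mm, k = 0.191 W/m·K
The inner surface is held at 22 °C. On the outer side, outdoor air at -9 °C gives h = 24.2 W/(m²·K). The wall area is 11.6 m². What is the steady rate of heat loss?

Q ≈ 107 W

Model the wall as resistances in series:
R_copper = L/(kA) = 0.0023/(399×11.6) = 4.969×10^-7 K/W
R_extruded polystyrene = L/(kA) = 0.075/(0.0265×11.6) = 0.244 K/W
R_plasterboard = L/(kA) = 0.095/(0.191×11.6) = 0.04288 K/W
R_outer film = 1/(h_o·A) = 1/(24.2×11.6) = 0.003562 K/W
R_total = 0.2904 K/W
Q = ΔT / R_total = 31 / 0.2904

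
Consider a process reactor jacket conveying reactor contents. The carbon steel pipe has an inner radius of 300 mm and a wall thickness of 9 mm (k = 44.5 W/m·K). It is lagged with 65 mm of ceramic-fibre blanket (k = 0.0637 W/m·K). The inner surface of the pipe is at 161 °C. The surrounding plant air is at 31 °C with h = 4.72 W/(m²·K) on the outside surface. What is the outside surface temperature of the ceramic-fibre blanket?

Treating each annulus and film as a series resistance:
R_carbon steel pipe wall = ln(309/300)/(2π×44.5×1) = 1.057×10^-4 K/W
R_ceramic-fibre blanket = ln(374/309)/(2π×0.0637×1) = 0.477 K/W
R_outer film = 1/(h_o·2πr_oL) = 1/(4.72×2π×0.374×1) = 0.09016 K/W
R_total = 0.5673 K/W
Q = ΔT/R_total = 130/0.5673
Q = 229 W/m
T_interface = T_inner − Q·ΣR(inner→interface) = 161 − 229×0.4771

T ≈ 51.7 °C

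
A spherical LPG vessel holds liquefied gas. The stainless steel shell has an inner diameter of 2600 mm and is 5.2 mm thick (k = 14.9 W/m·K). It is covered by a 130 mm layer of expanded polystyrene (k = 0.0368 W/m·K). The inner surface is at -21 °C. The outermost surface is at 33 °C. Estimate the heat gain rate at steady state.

For a spherical shell R = (1/r₁ − 1/r₂)/(4πk); film R = 1/(h·4πr²). In series:
R_stainless steel shell = (1/1.3 − 1/1.3052)/(4π×14.9) = 1.637×10^-5 K/W
R_expanded polystyrene = (1/1.3052 − 1/1.4352)/(4π×0.0368) = 0.1501 K/W
R_total = 0.1501 K/W
Q = ΔT/R_total = 54/0.1501

Q ≈ 360 W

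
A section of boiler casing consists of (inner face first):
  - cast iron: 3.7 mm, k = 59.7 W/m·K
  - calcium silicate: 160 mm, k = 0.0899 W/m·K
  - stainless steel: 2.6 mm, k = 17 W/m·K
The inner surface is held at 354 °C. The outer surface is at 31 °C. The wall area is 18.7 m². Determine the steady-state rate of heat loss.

Q ≈ 3390 W

Treating each layer as a thermal resistance in series:
R_cast iron = L/(kA) = 0.0037/(59.7×18.7) = 3.314×10^-6 K/W
R_calcium silicate = L/(kA) = 0.16/(0.0899×18.7) = 0.09517 K/W
R_stainless steel = L/(kA) = 0.0026/(17×18.7) = 8.179×10^-6 K/W
R_total = 0.09519 K/W
Q = ΔT / R_total = 323 / 0.09519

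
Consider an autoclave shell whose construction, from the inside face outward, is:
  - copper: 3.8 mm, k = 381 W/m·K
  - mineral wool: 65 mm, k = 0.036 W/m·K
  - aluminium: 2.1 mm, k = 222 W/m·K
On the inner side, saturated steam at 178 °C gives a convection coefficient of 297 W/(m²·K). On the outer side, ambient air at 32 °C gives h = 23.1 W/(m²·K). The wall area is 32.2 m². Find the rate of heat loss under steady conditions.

Q ≈ 2540 W

Thermal resistances in series:
R_inner film = 1/(h_i·A) = 1/(297×32.2) = 1.046×10^-4 K/W
R_copper = L/(kA) = 0.0038/(381×32.2) = 3.097×10^-7 K/W
R_mineral wool = L/(kA) = 0.065/(0.036×32.2) = 0.05607 K/W
R_aluminium = L/(kA) = 0.0021/(222×32.2) = 2.938×10^-7 K/W
R_outer film = 1/(h_o·A) = 1/(23.1×32.2) = 0.001344 K/W
R_total = 0.05752 K/W
Q = ΔT / R_total = 146 / 0.05752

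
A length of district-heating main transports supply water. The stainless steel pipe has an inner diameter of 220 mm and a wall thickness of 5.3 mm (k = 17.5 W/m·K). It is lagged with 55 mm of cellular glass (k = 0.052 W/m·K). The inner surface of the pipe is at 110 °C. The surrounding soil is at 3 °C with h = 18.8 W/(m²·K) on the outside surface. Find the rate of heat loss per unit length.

q′ ≈ 86 W/m

Treating each annulus and film as a series resistance:
R_stainless steel pipe wall = ln(115.3/110)/(2π×17.5×1) = 4.28×10^-4 K/W
R_cellular glass = ln(170.3/115.3)/(2π×0.052×1) = 1.194 K/W
R_outer film = 1/(h_o·2πr_oL) = 1/(18.8×2π×0.1703×1) = 0.04971 K/W
R_total = 1.244 K/W
Q = ΔT/R_total = 107/1.244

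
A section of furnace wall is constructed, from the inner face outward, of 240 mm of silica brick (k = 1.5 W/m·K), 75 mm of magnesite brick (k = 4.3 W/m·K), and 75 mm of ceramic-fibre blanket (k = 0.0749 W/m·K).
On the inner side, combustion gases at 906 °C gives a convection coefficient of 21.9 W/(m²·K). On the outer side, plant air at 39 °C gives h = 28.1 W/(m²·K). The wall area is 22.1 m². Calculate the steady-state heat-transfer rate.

Thermal resistances in series:
R_inner film = 1/(h_i·A) = 1/(21.9×22.1) = 0.002066 K/W
R_silica brick = L/(kA) = 0.24/(1.5×22.1) = 0.00724 K/W
R_magnesite brick = L/(kA) = 0.075/(4.3×22.1) = 7.892×10^-4 K/W
R_ceramic-fibre blanket = L/(kA) = 0.075/(0.0749×22.1) = 0.04531 K/W
R_outer film = 1/(h_o·A) = 1/(28.1×22.1) = 0.00161 K/W
R_total = 0.05701 K/W
Q = ΔT / R_total = 867 / 0.05701

Q ≈ 15200 W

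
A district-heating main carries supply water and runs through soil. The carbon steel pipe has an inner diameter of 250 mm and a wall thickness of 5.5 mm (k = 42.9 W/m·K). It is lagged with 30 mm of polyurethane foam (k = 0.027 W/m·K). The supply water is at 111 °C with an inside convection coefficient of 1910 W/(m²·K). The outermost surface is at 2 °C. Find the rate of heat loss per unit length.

Per-layer cylindrical resistances, series-summed:
R_inner film = 1/(h_i·2πr₁L) = 1/(1910×2π×0.125×1) = 6.666×10^-4 K/W
R_carbon steel pipe wall = ln(130.5/125)/(2π×42.9×1) = 1.597×10^-4 K/W
R_polyurethane foam = ln(160.5/130.5)/(2π×0.027×1) = 1.22 K/W
R_total = 1.221 K/W
Q = ΔT/R_total = 109/1.221

q′ ≈ 89.3 W/m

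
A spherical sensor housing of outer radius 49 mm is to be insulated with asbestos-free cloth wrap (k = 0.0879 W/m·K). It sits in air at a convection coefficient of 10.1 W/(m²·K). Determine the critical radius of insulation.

For a sphere r_cr = 2k/h = 2×0.0879/10.1
r_cr = 17.4 mm; since the bare radius (49 mm) is above r_cr, any added insulation will reduce heat loss.

r_cr ≈ 17.4 mm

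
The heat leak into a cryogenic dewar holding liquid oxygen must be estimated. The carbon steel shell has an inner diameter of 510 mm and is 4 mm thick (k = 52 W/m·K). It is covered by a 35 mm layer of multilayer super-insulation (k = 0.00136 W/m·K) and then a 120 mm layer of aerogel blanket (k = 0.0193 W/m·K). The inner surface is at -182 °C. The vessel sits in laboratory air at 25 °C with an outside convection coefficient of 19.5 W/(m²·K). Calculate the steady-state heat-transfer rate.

Spherical conduction: R = (1/r_in − 1/r_out)/(4πk) per layer; series-sum.
R_carbon steel shell = (1/0.255 − 1/0.259)/(4π×52) = 9.268×10^-5 K/W
R_multilayer super-insulation = (1/0.259 − 1/0.294)/(4π×0.00136) = 26.9 K/W
R_aerogel blanket = (1/0.294 − 1/0.414)/(4π×0.0193) = 4.065 K/W
R_outer film = 1/(h·4πr_o²) = 1/(19.5×4π×0.414²) = 0.02381 K/W
R_total = 30.98 K/W
Q = ΔT/R_total = 207/30.98

Q ≈ 6.68 W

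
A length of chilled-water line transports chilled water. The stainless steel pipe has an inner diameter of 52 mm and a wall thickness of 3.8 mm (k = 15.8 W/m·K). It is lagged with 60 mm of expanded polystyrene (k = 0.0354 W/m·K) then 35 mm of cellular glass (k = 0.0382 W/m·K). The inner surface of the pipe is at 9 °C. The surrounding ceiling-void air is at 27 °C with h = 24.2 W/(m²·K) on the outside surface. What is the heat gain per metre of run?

Cylindrical conduction, so R = ln(r₂/r₁)/(2πkL) per layer, in series:
R_stainless steel pipe wall = ln(29.8/26)/(2π×15.8×1) = 0.001374 K/W
R_expanded polystyrene = ln(89.8/29.8)/(2π×0.0354×1) = 4.959 K/W
R_cellular glass = ln(124.8/89.8)/(2π×0.0382×1) = 1.371 K/W
R_outer film = 1/(h_o·2πr_oL) = 1/(24.2×2π×0.1248×1) = 0.0527 K/W
R_total = 6.385 K/W
Q = ΔT/R_total = 18/6.385

q′ ≈ 2.82 W/m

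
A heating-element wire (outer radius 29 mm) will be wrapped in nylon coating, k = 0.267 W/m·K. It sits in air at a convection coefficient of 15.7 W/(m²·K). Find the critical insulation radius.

r_cr ≈ 17 mm

For a cylinder r_cr = k/h = 0.267/15.7
r_cr = 17 mm; since the bare radius (29 mm) is above r_cr, any added insulation will reduce heat loss.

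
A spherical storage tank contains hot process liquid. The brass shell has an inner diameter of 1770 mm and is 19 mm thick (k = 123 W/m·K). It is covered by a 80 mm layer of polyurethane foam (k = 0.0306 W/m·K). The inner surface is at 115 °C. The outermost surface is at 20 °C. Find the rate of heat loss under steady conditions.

For a spherical shell R = (1/r₁ − 1/r₂)/(4πk); film R = 1/(h·4πr²). In series:
R_brass shell = (1/0.885 − 1/0.904)/(4π×123) = 1.536×10^-5 K/W
R_polyurethane foam = (1/0.904 − 1/0.984)/(4π×0.0306) = 0.2339 K/W
R_total = 0.2339 K/W
Q = ΔT/R_total = 95/0.2339

Q ≈ 406 W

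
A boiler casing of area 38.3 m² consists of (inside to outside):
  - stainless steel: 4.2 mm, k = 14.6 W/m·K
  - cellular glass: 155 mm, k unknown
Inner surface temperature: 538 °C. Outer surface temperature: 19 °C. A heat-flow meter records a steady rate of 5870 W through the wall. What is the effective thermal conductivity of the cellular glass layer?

Model the wall as resistances in series:
R_stainless steel = L/(kA) = 0.0042/(14.6×38.3) = 7.511×10^-6 K/W
Sum of known resistances R_other = 7.511×10^-6 K/W
Total R = ΔT/Q = 519/5870 = 0.08842 K/W
R_cellular glass = R_total − R_other = 0.08841 K/W
k = L/(R·A) = 0.155/(0.08841×38.3)

k ≈ 0.0458 W/(m·K)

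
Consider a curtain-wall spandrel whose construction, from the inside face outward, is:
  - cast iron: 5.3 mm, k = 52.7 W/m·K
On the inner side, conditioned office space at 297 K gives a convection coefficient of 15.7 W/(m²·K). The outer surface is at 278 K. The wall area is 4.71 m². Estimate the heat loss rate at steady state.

Using the resistance-network approach (series):
R_inner film = 1/(h_i·A) = 1/(15.7×4.71) = 0.01352 K/W
R_cast iron = L/(kA) = 0.0053/(52.7×4.71) = 2.135×10^-5 K/W
R_total = 0.01354 K/W
Q = ΔT / R_total = 19 / 0.01354

Q ≈ 1400 W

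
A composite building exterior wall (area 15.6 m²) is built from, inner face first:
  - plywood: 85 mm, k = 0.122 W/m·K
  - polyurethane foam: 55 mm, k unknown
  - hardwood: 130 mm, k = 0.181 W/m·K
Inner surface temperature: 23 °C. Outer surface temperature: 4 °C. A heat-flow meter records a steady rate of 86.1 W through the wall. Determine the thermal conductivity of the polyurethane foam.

k ≈ 0.0271 W/(m·K)

Series thermal resistances:
R_plywood = L/(kA) = 0.085/(0.122×15.6) = 0.04466 K/W
R_hardwood = L/(kA) = 0.13/(0.181×15.6) = 0.04604 K/W
Sum of known resistances R_other = 0.0907 K/W
Total R = ΔT/Q = 19/86.1 = 0.2207 K/W
R_polyurethane foam = R_total − R_other = 0.13 K/W
k = L/(R·A) = 0.055/(0.13×15.6)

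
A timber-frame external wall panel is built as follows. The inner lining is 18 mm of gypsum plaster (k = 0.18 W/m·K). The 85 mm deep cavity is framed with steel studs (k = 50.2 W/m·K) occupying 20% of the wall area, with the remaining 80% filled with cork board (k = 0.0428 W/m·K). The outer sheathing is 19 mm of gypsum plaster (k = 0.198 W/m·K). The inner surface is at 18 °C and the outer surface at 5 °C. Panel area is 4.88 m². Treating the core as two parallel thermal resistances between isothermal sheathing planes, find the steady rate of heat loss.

Sheathing layers in series; stud and cavity paths in parallel between them.
R_inner = 0.018/(0.18×4.88) = 0.02049 K/W
R_stud  = 0.085/(50.2×0.2×4.88) = 0.001735 K/W
R_cav   = 0.085/(0.0428×0.8×4.88) = 0.5087 K/W
1/R_core = 1/R_stud + 1/R_cav → R_core = 0.001729 K/W
R_outer = 0.019/(0.198×4.88) = 0.01966 K/W
R_total = 0.04188 K/W
Q = ΔT/R_total = 13/0.04188

Q ≈ 310 W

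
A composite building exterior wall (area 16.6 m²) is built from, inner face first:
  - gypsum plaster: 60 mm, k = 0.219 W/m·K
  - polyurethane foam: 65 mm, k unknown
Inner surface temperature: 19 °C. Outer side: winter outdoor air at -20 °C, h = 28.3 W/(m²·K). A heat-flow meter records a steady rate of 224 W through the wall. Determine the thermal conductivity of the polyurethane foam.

k ≈ 0.0252 W/(m·K)

Using the resistance-network approach (series):
R_gypsum plaster = L/(kA) = 0.06/(0.219×16.6) = 0.0165 K/W
R_outer film = 1/(h_o·A) = 1/(28.3×16.6) = 0.002129 K/W
Sum of known resistances R_other = 0.01863 K/W
Total R = ΔT/Q = 39/224 = 0.1741 K/W
R_polyurethane foam = R_total − R_other = 0.1555 K/W
k = L/(R·A) = 0.065/(0.1555×16.6)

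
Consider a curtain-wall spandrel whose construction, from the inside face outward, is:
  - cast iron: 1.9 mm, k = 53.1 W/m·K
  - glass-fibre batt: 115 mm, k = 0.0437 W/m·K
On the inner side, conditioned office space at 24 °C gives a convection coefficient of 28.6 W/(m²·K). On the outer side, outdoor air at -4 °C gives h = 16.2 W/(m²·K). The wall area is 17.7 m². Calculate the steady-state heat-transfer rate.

Q ≈ 182 W

Thermal resistances in series:
R_inner film = 1/(h_i·A) = 1/(28.6×17.7) = 0.001975 K/W
R_cast iron = L/(kA) = 0.0019/(53.1×17.7) = 2.022×10^-6 K/W
R_glass-fibre batt = L/(kA) = 0.115/(0.0437×17.7) = 0.1487 K/W
R_outer film = 1/(h_o·A) = 1/(16.2×17.7) = 0.003487 K/W
R_total = 0.1541 K/W
Q = ΔT / R_total = 28 / 0.1541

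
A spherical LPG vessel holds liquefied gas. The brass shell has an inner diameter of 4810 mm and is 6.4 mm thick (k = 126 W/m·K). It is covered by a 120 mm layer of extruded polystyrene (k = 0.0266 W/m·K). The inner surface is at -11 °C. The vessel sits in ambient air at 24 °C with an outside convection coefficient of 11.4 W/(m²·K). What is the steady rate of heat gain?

Each spherical layer contributes R = (1/r_i − 1/r_o)/(4πk):
R_brass shell = (1/2.405 − 1/2.4114)/(4π×126) = 6.97×10^-7 K/W
R_extruded polystyrene = (1/2.4114 − 1/2.5314)/(4π×0.0266) = 0.05881 K/W
R_outer film = 1/(h·4πr_o²) = 1/(11.4×4π×2.5314²) = 0.001089 K/W
R_total = 0.0599 K/W
Q = ΔT/R_total = 35/0.0599

Q ≈ 584 W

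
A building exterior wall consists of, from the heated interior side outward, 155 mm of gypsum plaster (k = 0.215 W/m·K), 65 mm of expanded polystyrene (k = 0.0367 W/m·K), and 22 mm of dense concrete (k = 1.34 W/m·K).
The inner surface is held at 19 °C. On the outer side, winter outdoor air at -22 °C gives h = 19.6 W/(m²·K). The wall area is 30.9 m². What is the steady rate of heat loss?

Q ≈ 495 W

Treating each layer as a thermal resistance in series:
R_gypsum plaster = L/(kA) = 0.155/(0.215×30.9) = 0.02333 K/W
R_expanded polystyrene = L/(kA) = 0.065/(0.0367×30.9) = 0.05732 K/W
R_dense concrete = L/(kA) = 0.022/(1.34×30.9) = 5.313×10^-4 K/W
R_outer film = 1/(h_o·A) = 1/(19.6×30.9) = 0.001651 K/W
R_total = 0.08283 K/W
Q = ΔT / R_total = 41 / 0.08283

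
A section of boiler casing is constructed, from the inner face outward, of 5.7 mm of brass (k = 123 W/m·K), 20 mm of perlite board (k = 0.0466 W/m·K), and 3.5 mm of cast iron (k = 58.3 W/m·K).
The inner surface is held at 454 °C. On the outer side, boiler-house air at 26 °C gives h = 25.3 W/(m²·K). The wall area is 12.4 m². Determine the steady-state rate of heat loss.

Q ≈ 11300 W

Model the wall as resistances in series:
R_brass = L/(kA) = 0.0057/(123×12.4) = 3.737×10^-6 K/W
R_perlite board = L/(kA) = 0.02/(0.0466×12.4) = 0.03461 K/W
R_cast iron = L/(kA) = 0.0035/(58.3×12.4) = 4.841×10^-6 K/W
R_outer film = 1/(h_o·A) = 1/(25.3×12.4) = 0.003188 K/W
R_total = 0.03781 K/W
Q = ΔT / R_total = 428 / 0.03781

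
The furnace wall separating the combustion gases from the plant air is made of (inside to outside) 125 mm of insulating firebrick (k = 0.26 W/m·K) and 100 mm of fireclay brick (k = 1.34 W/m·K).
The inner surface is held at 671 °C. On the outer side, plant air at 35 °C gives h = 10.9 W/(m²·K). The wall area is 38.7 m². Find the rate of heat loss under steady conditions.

Q ≈ 38000 W

Treating each layer as a thermal resistance in series:
R_insulating firebrick = L/(kA) = 0.125/(0.26×38.7) = 0.01242 K/W
R_fireclay brick = L/(kA) = 0.1/(1.34×38.7) = 0.001928 K/W
R_outer film = 1/(h_o·A) = 1/(10.9×38.7) = 0.002371 K/W
R_total = 0.01672 K/W
Q = ΔT / R_total = 636 / 0.01672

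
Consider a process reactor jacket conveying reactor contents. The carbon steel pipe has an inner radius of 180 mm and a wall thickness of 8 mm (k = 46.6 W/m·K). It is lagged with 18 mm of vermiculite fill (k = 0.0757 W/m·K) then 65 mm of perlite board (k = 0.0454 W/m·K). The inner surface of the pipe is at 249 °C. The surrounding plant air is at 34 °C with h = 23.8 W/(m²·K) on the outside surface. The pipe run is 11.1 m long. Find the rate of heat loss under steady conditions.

Q ≈ 2030 W

Cylindrical conduction, so R = ln(r₂/r₁)/(2πkL) per layer, in series:
R_carbon steel pipe wall = ln(188/180)/(2π×46.6×11.1) = 1.338×10^-5 K/W
R_vermiculite fill = ln(206/188)/(2π×0.0757×11.1) = 0.01732 K/W
R_perlite board = ln(271/206)/(2π×0.0454×11.1) = 0.08661 K/W
R_outer film = 1/(h_o·2πr_oL) = 1/(23.8×2π×0.271×11.1) = 0.002223 K/W
R_total = 0.1062 K/W
Q = ΔT/R_total = 215/0.1062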